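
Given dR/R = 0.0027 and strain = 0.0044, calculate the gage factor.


GF = (dR/R) / epsilon
= 0.0027 / 0.0044
= 0.6136

0.6136


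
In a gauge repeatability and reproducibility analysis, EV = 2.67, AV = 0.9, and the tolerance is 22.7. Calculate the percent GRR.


GRR = sqrt(EV^2 + AV^2) = sqrt(2.67^2 + 0.9^2) = 2.8176054
%GRR = GRR / tol * 100 = 2.8176054 / 22.7 * 100
%GRR = 12.4124

12.4124


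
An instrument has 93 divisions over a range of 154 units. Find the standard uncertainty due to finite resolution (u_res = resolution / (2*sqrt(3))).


resolution = range / divisions
resolution = 154 / 93 = 1.655914
u_res = resolution / (2*sqrt(3))
u_res = 1.655914 / 3.4641016
u_res = 0.4780

0.4780


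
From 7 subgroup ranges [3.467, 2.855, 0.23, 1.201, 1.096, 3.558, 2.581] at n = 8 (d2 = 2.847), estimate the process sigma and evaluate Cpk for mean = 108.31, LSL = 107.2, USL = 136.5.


R_bar = (3.467 + 2.855 + 0.23 + 1.201 + 1.096 + 3.558 + 2.581) / 7 = 2.1411429
sigma = R_bar / d2 = 2.1411429 / 2.847 = 0.75206986
Cp = (USL - LSL)/(6*sigma) = (136.5 - 107.2)/(6*0.75206986) = 6.4932
Cpu = (136.5 - 108.31)/(3*0.75206986) = 12.4944
Cpl = (108.31 - 107.2)/(3*0.75206986) = 0.4920
Cpk = min(Cpu, Cpl) = 0.4920

0.4920


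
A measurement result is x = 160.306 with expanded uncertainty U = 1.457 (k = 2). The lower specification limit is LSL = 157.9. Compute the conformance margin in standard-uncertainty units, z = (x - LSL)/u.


u = U / k = 1.457 / 2 = 0.7285
margin = |LSL - x| = |157.9 - 160.306| = 2.406
z = margin / u = 2.406 / 0.7285
z = 3.3027

3.3027


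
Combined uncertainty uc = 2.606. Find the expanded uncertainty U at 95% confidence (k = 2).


U = k * uc
U = 2 * 2.606
U = 5.2120

5.2120


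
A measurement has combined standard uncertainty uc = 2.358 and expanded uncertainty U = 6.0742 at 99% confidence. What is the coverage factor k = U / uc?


k = U / uc
k = 6.0742 / 2.358
k = 2.576

2.576


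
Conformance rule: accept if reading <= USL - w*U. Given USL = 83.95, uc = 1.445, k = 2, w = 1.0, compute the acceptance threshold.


U = k * uc = 2 * 1.445 = 2.89
guard band g = w * U = 1.0 * 2.89 = 2.89
AL = USL - g = 83.95 - 2.89
AL = 81.0600

81.0600


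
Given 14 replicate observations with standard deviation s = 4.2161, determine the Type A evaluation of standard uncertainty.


u_A = s / sqrt(n)
u_A = 4.2161 / sqrt(14)
u_A = 4.2161 / 3.7416574
u_A = 1.1268

1.1268


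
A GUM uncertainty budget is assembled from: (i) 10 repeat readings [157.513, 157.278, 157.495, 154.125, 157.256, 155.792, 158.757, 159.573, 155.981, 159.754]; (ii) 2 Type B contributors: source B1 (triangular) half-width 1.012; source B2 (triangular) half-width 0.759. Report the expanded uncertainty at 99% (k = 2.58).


mean = (157.513 + 157.278 + 157.495 + 154.125 + 157.256 + 155.792 + 158.757 + 159.573 + 155.981 + 159.754) / 10 = 157.3524
s = sqrt(sum((x - mean)^2)/(n-1)) = 1.7468798
u_A = s / sqrt(n) = 1.7468798 / sqrt(10) = 0.5524119
u_B1 = 1.012 / sqrt(6) = 0.41314727
u_B2 = 0.759 / sqrt(6) = 0.30986045
uc = sqrt(0.5524119^2 + 0.41314727^2 + 0.30986045^2) = 0.75621629
U = k * uc = 2.58 * 0.75621629
U = 1.9510

1.9510


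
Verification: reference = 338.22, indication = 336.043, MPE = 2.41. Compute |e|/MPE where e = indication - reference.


e = indication - reference = 336.043 - 338.22 = -2.1770
|e| = 2.1770
ratio = |e| / MPE = 2.1770 / 2.41
ratio = 0.9033

0.9033


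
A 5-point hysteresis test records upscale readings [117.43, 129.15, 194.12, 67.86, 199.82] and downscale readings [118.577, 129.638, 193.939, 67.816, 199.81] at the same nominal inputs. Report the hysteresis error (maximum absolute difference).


|117.43 - 118.577| = 1.1470
|129.15 - 129.638| = 0.4880
|194.12 - 193.939| = 0.1810
|67.86 - 67.816| = 0.0440
|199.82 - 199.81| = 0.0100
hysteresis = max(diffs) = 1.1470

1.1470


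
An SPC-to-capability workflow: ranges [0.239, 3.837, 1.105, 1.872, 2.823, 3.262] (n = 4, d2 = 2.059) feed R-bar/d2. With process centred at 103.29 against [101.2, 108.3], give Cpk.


R_bar = (0.239 + 3.837 + 1.105 + 1.872 + 2.823 + 3.262) / 6 = 2.1896667
sigma = R_bar / d2 = 2.1896667 / 2.059 = 1.0634612
Cp = (USL - LSL)/(6*sigma) = (108.3 - 101.2)/(6*1.0634612) = 1.1127
Cpu = (108.3 - 103.29)/(3*1.0634612) = 1.5703
Cpl = (103.29 - 101.2)/(3*1.0634612) = 0.6551
Cpk = min(Cpu, Cpl) = 0.6551

0.6551


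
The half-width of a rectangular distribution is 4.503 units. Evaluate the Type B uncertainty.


u_B = half_width / sqrt(3)
u_B = 4.503 / 1.7320508
u_B = 2.5998

2.5998


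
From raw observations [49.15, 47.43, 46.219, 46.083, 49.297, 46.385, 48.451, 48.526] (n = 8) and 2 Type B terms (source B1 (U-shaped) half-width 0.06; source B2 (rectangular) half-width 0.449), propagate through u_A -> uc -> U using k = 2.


mean = (49.15 + 47.43 + 46.219 + 46.083 + 49.297 + 46.385 + 48.451 + 48.526) / 8 = 47.692625
s = sqrt(sum((x - mean)^2)/(n-1)) = 1.3367832
u_A = s / sqrt(n) = 1.3367832 / sqrt(8) = 0.47262423
u_B1 = 0.06 / sqrt(2) = 0.042426407
u_B2 = 0.449 / sqrt(3) = 0.25923027
uc = sqrt(0.47262423^2 + 0.042426407^2 + 0.25923027^2) = 0.54071619
U = k * uc = 2 * 0.54071619
U = 1.0814

1.0814


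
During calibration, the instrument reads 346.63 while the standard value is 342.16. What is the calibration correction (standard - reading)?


Correction = standard - reading
= 342.16 - 346.63
= -4.4700

-4.4700


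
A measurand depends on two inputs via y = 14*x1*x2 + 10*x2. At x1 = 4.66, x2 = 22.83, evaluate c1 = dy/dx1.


y = 14*x1*x2 + 10*x2
dy/dx1 = 14*x2
Evaluate at x2 = 22.83: c1 = 14 * 22.83
c1 = 319.6200

319.6200


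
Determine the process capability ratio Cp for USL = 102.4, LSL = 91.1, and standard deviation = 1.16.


Cp = (USL - LSL) / (6 * sigma)
= (102.4 - 91.1) / (6 * 1.16)
= 11.3000 / 6.9600
= 1.6236

1.6236


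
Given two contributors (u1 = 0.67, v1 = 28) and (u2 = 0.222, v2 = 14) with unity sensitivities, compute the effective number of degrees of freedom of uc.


uc = sqrt(u1^2 + u2^2) = sqrt(0.67^2 + 0.222^2) = 0.70582151
v_eff = uc^4 / (u1^4/v1 + u2^4/v2)
= 0.70582151^4 / (0.67^4/28 + 0.222^4/14)
= 0.2481873 / 0.0073703227
v_eff = 33.6739

33.6739


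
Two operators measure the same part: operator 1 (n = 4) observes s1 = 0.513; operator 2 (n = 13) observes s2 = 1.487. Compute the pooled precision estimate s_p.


s_p = sqrt(((n1-1)*s1^2 + (n2-1)*s2^2) / (n1+n2-2))
numerator = (4-1)*0.513^2 + (13-1)*1.487^2 = 0.789507 + 26.534028 = 27.323535
denominator = 4 + 13 - 2 = 15
s_p^2 = 27.323535 / 15 = 1.821569
s_p = sqrt(1.821569) = 1.3497

1.3497


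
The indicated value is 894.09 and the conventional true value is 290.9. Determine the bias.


Systematic error = measured - true
= 894.09 - 290.9
= 603.1900

603.1900


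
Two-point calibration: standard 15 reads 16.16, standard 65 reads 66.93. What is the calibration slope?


slope = (y2 - y1) / (x2 - x1)
= (66.93 - 16.16) / (65 - 15)
= 50.7700 / 50
= 1.0154

1.0154


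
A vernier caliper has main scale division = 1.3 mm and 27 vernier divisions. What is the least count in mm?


LC = MSD / n_div
= 1.3 / 27
= 0.0481

0.0481


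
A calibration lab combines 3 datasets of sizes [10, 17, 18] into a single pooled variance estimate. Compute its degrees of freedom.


nu = sum_i (n_i - 1)
nu = ((10 - 1) + (17 - 1) + (18 - 1))
nu = 9 + 16 + 17
nu = 42

42


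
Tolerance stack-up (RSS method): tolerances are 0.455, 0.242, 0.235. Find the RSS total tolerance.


RSS = sqrt(0.455^2 + 0.242^2 + 0.235^2)
= sqrt(0.320814)
= 0.5664

0.5664


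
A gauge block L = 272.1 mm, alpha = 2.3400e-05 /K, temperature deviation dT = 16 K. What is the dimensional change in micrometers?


dL = L * alpha * dT
= 272.1 * 2.3400e-05 * 16
= 0.1018742 mm
dL_um = 0.1018742 * 1000 = 101.8742 um

101.8742


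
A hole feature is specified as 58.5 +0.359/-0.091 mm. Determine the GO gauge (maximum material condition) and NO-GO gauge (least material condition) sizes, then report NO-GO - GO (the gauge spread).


GO = nominal - lower_tol (smallest hole = maximum material condition)
GO = 58.5 - 0.091 = 58.409
NO-GO = nominal + upper_tol (largest hole = least material condition)
NO-GO = 58.5 + 0.359 = 58.859
spread = NO-GO - GO = 58.859 - 58.409 = 0.4500

0.4500


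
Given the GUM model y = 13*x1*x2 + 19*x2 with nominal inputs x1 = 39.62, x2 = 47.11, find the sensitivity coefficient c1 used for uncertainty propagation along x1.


y = 13*x1*x2 + 19*x2
dy/dx1 = 13*x2
Evaluate at x2 = 47.11: c1 = 13 * 47.11
c1 = 612.4300

612.4300


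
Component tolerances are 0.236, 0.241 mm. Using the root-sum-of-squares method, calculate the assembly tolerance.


RSS = sqrt(0.236^2 + 0.241^2)
= sqrt(0.113777)
= 0.3373

0.3373


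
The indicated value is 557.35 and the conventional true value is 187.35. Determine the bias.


Systematic error = measured - true
= 557.35 - 187.35
= 370.0000

370.0000


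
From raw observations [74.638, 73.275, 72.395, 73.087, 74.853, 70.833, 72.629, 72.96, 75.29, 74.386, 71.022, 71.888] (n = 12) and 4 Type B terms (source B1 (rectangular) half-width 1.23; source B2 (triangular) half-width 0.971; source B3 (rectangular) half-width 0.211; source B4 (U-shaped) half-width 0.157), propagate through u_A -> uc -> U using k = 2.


mean = (74.638 + 73.275 + 72.395 + 73.087 + 74.853 + 70.833 + 72.629 + 72.96 + 75.29 + 74.386 + 71.022 + 71.888) / 12 = 73.10466667
s = sqrt(sum((x - mean)^2)/(n-1)) = 1.46423
u_A = s / sqrt(n) = 1.46423 / sqrt(12) = 0.42268679
u_B1 = 1.23 / sqrt(3) = 0.71014083
u_B2 = 0.971 / sqrt(6) = 0.39640909
u_B3 = 0.211 / sqrt(3) = 0.12182091
u_B4 = 0.157 / sqrt(2) = 0.11101576
uc = sqrt(0.42268679^2 + 0.71014083^2 + 0.39640909^2 + 0.12182091^2 + 0.11101576^2) = 0.93127285
U = k * uc = 2 * 0.93127285
U = 1.8625

1.8625


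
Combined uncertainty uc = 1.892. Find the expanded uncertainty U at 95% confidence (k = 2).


U = k * uc
U = 2 * 1.892
U = 3.7840

3.7840


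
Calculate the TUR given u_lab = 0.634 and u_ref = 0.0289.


TUR = u_lab / u_ref
= 0.634 / 0.0289
= 21.9377

21.9377


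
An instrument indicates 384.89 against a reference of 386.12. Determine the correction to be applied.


Correction = standard - reading
= 386.12 - 384.89
= 1.2300

1.2300


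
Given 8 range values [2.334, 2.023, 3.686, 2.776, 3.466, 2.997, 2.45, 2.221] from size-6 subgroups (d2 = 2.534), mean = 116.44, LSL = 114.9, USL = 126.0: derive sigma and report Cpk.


R_bar = (2.334 + 2.023 + 3.686 + 2.776 + 3.466 + 2.997 + 2.45 + 2.221) / 8 = 2.744125
sigma = R_bar / d2 = 2.744125 / 2.534 = 1.0829223
Cp = (USL - LSL)/(6*sigma) = (126.0 - 114.9)/(6*1.0829223) = 1.7083
Cpu = (126.0 - 116.44)/(3*1.0829223) = 2.9427
Cpl = (116.44 - 114.9)/(3*1.0829223) = 0.4740
Cpk = min(Cpu, Cpl) = 0.4740

0.4740


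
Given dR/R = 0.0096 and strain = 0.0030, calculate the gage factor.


GF = (dR/R) / epsilon
= 0.0096 / 0.0030
= 3.2000

3.2000


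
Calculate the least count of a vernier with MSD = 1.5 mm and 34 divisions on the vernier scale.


LC = MSD / n_div
= 1.5 / 34
= 0.0441

0.0441


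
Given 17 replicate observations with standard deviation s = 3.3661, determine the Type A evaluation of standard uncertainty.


u_A = s / sqrt(n)
u_A = 3.3661 / sqrt(17)
u_A = 3.3661 / 4.1231056
u_A = 0.8164

0.8164


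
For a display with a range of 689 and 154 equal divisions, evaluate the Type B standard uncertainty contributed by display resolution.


resolution = range / divisions
resolution = 689 / 154 = 4.474026
u_res = resolution / (2*sqrt(3))
u_res = 4.474026 / 3.4641016
u_res = 1.2915

1.2915


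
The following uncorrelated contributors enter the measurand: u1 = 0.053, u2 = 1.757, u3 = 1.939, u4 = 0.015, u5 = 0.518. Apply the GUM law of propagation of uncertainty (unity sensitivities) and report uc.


uc = sqrt(0.053^2 + 1.757^2 + 1.939^2 + 0.015^2 + 0.518^2)
uc = sqrt(7.118128)
uc = 2.6680

2.6680


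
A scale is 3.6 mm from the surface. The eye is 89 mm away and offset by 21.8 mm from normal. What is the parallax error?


error = h * offset / d
= 3.6 * 21.8 / 89
= 0.8818

0.8818


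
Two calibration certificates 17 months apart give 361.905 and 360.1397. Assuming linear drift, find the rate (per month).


rate = (v2 - v1) / months
= (360.1397 - 361.905) / 17
= -1.7653 / 17
= -0.1038

-0.1038


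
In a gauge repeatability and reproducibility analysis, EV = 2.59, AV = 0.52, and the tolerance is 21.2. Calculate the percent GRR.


GRR = sqrt(EV^2 + AV^2) = sqrt(2.59^2 + 0.52^2) = 2.6416851
%GRR = GRR / tol * 100 = 2.6416851 / 21.2 * 100
%GRR = 12.4608

12.4608


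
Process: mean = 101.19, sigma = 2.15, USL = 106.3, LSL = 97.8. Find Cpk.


Cpu = (USL - mean) / (3*sigma) = (106.3 - 101.19) / (3*2.15) = 0.7922
Cpl = (mean - LSL) / (3*sigma) = (101.19 - 97.8) / (3*2.15) = 0.5256
Cpk = min(Cpu, Cpl) = 0.5256

0.5256


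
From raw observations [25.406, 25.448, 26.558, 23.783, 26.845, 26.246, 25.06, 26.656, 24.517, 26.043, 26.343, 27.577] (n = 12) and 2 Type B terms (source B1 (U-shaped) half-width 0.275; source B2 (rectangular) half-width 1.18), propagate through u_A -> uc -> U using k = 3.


mean = (25.406 + 25.448 + 26.558 + 23.783 + 26.845 + 26.246 + 25.06 + 26.656 + 24.517 + 26.043 + 26.343 + 27.577) / 12 = 25.8735
s = sqrt(sum((x - mean)^2)/(n-1)) = 1.0696711
u_A = s / sqrt(n) = 1.0696711 / sqrt(12) = 0.30878745
u_B1 = 0.275 / sqrt(2) = 0.19445436
u_B2 = 1.18 / sqrt(3) = 0.68127332
uc = sqrt(0.30878745^2 + 0.19445436^2 + 0.68127332^2) = 0.77284897
U = k * uc = 3 * 0.77284897
U = 2.3185

2.3185


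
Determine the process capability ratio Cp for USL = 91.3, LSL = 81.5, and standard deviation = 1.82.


Cp = (USL - LSL) / (6 * sigma)
= (91.3 - 81.5) / (6 * 1.82)
= 9.8000 / 10.9200
= 0.8974

0.8974


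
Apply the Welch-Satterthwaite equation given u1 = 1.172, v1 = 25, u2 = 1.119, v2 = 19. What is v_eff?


uc = sqrt(u1^2 + u2^2) = sqrt(1.172^2 + 1.119^2) = 1.6204151
v_eff = uc^4 / (u1^4/v1 + u2^4/v2)
= 1.6204151^4 / (1.172^4/25 + 1.119^4/19)
= 6.8945373 / 0.15799075
v_eff = 43.6389

43.6389


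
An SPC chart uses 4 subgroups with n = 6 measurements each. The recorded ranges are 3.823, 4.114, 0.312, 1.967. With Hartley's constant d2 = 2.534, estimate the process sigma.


R_bar = (3.823 + 4.114 + 0.312 + 1.967) / 4
R_bar = 10.216 / 4 = 2.554
sigma_hat = R_bar / d2 = 2.554 / 2.534 = 1.0079

1.0079


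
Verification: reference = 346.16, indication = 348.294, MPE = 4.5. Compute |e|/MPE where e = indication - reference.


e = indication - reference = 348.294 - 346.16 = 2.1340
|e| = 2.1340
ratio = |e| / MPE = 2.1340 / 4.5
ratio = 0.4742

0.4742


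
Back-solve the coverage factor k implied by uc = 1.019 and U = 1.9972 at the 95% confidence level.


k = U / uc
k = 1.9972 / 1.019
k = 1.96

1.96


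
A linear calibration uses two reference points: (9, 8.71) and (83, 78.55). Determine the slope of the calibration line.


slope = (y2 - y1) / (x2 - x1)
= (78.55 - 8.71) / (83 - 9)
= 69.8400 / 74
= 0.9438

0.9438


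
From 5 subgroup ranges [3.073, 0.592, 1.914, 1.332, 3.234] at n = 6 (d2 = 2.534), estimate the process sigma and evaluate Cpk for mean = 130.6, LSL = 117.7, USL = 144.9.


R_bar = (3.073 + 0.592 + 1.914 + 1.332 + 3.234) / 5 = 2.029
sigma = R_bar / d2 = 2.029 / 2.534 = 0.80071034
Cp = (USL - LSL)/(6*sigma) = (144.9 - 117.7)/(6*0.80071034) = 5.6616
Cpu = (144.9 - 130.6)/(3*0.80071034) = 5.9530
Cpl = (130.6 - 117.7)/(3*0.80071034) = 5.3702
Cpk = min(Cpu, Cpl) = 5.3702

5.3702


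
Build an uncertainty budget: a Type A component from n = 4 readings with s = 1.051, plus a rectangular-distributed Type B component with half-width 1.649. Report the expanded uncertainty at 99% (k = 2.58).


u_A = s / sqrt(n) = 1.051 / sqrt(4) = 0.5255
u_B = half_width / sqrt(3) = 1.649 / sqrt(3) = 0.95205059
uc = sqrt(u_A^2 + u_B^2) = sqrt(0.5255^2 + 0.95205059^2) = 1.0874514
U = k * uc = 2.58 * 1.0874514
U = 2.8056

2.8056


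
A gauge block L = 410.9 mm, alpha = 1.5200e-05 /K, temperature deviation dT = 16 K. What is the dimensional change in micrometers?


dL = L * alpha * dT
= 410.9 * 1.5200e-05 * 16
= 0.0999309 mm
dL_um = 0.0999309 * 1000 = 99.9309 um

99.9309


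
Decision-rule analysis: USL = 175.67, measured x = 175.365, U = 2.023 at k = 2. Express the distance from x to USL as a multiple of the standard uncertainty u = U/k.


u = U / k = 2.023 / 2 = 1.0115
margin = |USL - x| = |175.67 - 175.365| = 0.305
z = margin / u = 0.305 / 1.0115
z = 0.3015

0.3015


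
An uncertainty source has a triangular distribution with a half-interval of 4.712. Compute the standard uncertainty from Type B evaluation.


u_B = half_width / sqrt(6)
u_B = 4.712 / 2.4494897
u_B = 1.9237

1.9237


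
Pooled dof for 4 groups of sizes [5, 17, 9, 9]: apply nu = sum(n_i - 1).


nu = sum_i (n_i - 1)
nu = ((5 - 1) + (17 - 1) + (9 - 1) + (9 - 1))
nu = 4 + 16 + 8 + 8
nu = 36

36


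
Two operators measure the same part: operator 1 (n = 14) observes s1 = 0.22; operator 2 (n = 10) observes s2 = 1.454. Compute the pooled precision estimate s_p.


s_p = sqrt(((n1-1)*s1^2 + (n2-1)*s2^2) / (n1+n2-2))
numerator = (14-1)*0.22^2 + (10-1)*1.454^2 = 0.6292 + 19.027044 = 19.656244
denominator = 14 + 10 - 2 = 22
s_p^2 = 19.656244 / 22 = 0.89346564
s_p = sqrt(0.89346564) = 0.9452

0.9452


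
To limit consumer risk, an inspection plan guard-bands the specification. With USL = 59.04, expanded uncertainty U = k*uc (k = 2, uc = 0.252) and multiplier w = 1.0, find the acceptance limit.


U = k * uc = 2 * 0.252 = 0.504
guard band g = w * U = 1.0 * 0.504 = 0.504
AL = USL - g = 59.04 - 0.504
AL = 58.5360

58.5360


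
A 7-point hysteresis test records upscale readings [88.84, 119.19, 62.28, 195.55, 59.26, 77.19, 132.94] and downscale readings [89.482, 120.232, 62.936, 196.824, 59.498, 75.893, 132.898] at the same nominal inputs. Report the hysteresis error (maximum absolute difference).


|88.84 - 89.482| = 0.6420
|119.19 - 120.232| = 1.0420
|62.28 - 62.936| = 0.6560
|195.55 - 196.824| = 1.2740
|59.26 - 59.498| = 0.2380
|77.19 - 75.893| = 1.2970
|132.94 - 132.898| = 0.0420
hysteresis = max(diffs) = 1.2970

1.2970


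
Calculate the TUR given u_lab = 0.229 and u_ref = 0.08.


TUR = u_lab / u_ref
= 0.229 / 0.08
= 2.8625

2.8625


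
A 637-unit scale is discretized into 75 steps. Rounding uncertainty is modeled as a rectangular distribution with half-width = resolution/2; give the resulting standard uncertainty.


resolution = range / divisions
resolution = 637 / 75 = 8.4933333
u_res = resolution / (2*sqrt(3))
u_res = 8.4933333 / 3.4641016
u_res = 2.4518

2.4518


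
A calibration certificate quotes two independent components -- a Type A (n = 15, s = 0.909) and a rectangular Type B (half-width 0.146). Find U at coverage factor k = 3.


u_A = s / sqrt(n) = 0.909 / sqrt(15) = 0.23470279
u_B = half_width / sqrt(3) = 0.146 / sqrt(3) = 0.084293139
uc = sqrt(u_A^2 + u_B^2) = sqrt(0.23470279^2 + 0.084293139^2) = 0.2493807
U = k * uc = 3 * 0.2493807
U = 0.7481

0.7481


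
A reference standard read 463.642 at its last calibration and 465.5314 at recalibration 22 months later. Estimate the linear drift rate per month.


rate = (v2 - v1) / months
= (465.5314 - 463.642) / 22
= 1.8894 / 22
= 0.0859

0.0859


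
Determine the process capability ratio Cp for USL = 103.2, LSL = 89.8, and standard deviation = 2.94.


Cp = (USL - LSL) / (6 * sigma)
= (103.2 - 89.8) / (6 * 2.94)
= 13.4000 / 17.6400
= 0.7596

0.7596


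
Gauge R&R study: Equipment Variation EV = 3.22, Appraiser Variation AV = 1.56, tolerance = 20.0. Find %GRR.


GRR = sqrt(EV^2 + AV^2) = sqrt(3.22^2 + 1.56^2) = 3.5779883
%GRR = GRR / tol * 100 = 3.5779883 / 20.0 * 100
%GRR = 17.8899

17.8899


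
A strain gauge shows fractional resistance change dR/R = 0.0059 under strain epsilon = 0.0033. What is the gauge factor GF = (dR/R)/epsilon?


GF = (dR/R) / epsilon
= 0.0059 / 0.0033
= 1.7879

1.7879


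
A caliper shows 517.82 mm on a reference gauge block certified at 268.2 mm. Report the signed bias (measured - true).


Systematic error = measured - true
= 517.82 - 268.2
= 249.6200

249.6200


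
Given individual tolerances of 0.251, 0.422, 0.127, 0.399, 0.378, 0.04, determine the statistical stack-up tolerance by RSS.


RSS = sqrt(0.251^2 + 0.422^2 + 0.127^2 + 0.399^2 + 0.378^2 + 0.04^2)
= sqrt(0.560899)
= 0.7489

0.7489


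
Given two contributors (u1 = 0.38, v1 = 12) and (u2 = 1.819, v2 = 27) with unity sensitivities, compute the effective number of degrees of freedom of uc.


uc = sqrt(u1^2 + u2^2) = sqrt(0.38^2 + 1.819^2) = 1.8582683
v_eff = uc^4 / (u1^4/v1 + u2^4/v2)
= 1.8582683^4 / (0.38^4/12 + 1.819^4/27)
= 11.924321 / 0.40721537
v_eff = 29.2826

29.2826


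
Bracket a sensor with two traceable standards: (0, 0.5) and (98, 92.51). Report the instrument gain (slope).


slope = (y2 - y1) / (x2 - x1)
= (92.51 - 0.5) / (98 - 0)
= 92.0100 / 98
= 0.9389

0.9389


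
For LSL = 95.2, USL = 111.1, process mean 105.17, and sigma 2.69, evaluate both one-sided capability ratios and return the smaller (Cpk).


Cpu = (USL - mean) / (3*sigma) = (111.1 - 105.17) / (3*2.69) = 0.7348
Cpl = (mean - LSL) / (3*sigma) = (105.17 - 95.2) / (3*2.69) = 1.2354
Cpk = min(Cpu, Cpl) = 0.7348

0.7348


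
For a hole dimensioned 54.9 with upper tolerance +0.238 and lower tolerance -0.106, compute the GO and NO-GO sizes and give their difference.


GO = nominal - lower_tol (smallest hole = maximum material condition)
GO = 54.9 - 0.106 = 54.794
NO-GO = nominal + upper_tol (largest hole = least material condition)
NO-GO = 54.9 + 0.238 = 55.138
spread = NO-GO - GO = 55.138 - 54.794 = 0.3440

0.3440


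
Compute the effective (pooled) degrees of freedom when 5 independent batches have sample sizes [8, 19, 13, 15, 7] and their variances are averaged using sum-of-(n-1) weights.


nu = sum_i (n_i - 1)
nu = ((8 - 1) + (19 - 1) + (13 - 1) + (15 - 1) + (7 - 1))
nu = 7 + 18 + 12 + 14 + 6
nu = 57

57


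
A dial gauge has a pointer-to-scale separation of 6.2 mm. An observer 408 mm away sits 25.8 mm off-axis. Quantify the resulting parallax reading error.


error = h * offset / d
= 6.2 * 25.8 / 408
= 0.3921

0.3921


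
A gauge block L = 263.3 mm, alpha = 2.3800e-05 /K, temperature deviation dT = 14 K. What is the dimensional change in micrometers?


dL = L * alpha * dT
= 263.3 * 2.3800e-05 * 14
= 0.0877316 mm
dL_um = 0.0877316 * 1000 = 87.7316 um

87.7316


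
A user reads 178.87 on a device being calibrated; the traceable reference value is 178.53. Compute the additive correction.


Correction = standard - reading
= 178.53 - 178.87
= -0.3400

-0.3400


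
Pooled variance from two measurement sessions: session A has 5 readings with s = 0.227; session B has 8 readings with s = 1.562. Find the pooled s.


s_p = sqrt(((n1-1)*s1^2 + (n2-1)*s2^2) / (n1+n2-2))
numerator = (5-1)*0.227^2 + (8-1)*1.562^2 = 0.206116 + 17.078908 = 17.285024
denominator = 5 + 8 - 2 = 11
s_p^2 = 17.285024 / 11 = 1.5713658
s_p = sqrt(1.5713658) = 1.2535

1.2535


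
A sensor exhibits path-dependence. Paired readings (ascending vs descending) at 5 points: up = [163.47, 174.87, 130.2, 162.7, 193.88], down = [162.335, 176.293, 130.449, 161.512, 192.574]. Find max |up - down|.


|163.47 - 162.335| = 1.1350
|174.87 - 176.293| = 1.4230
|130.2 - 130.449| = 0.2490
|162.7 - 161.512| = 1.1880
|193.88 - 192.574| = 1.3060
hysteresis = max(diffs) = 1.4230

1.4230


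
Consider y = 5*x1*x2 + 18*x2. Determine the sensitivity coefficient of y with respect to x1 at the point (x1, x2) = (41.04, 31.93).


y = 5*x1*x2 + 18*x2
dy/dx1 = 5*x2
Evaluate at x2 = 31.93: c1 = 5 * 31.93
c1 = 159.6500

159.6500


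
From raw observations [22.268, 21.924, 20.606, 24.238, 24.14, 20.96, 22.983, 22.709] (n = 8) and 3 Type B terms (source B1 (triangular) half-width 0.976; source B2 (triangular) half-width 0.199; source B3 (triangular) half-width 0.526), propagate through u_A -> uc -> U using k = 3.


mean = (22.268 + 21.924 + 20.606 + 24.238 + 24.14 + 20.96 + 22.983 + 22.709) / 8 = 22.4785
s = sqrt(sum((x - mean)^2)/(n-1)) = 1.327078
u_A = s / sqrt(n) = 1.327078 / sqrt(8) = 0.46919293
u_B1 = 0.976 / sqrt(6) = 0.39845033
u_B2 = 0.199 / sqrt(6) = 0.08124141
u_B3 = 0.526 / sqrt(6) = 0.2147386
uc = sqrt(0.46919293^2 + 0.39845033^2 + 0.08124141^2 + 0.2147386^2) = 0.65697603
U = k * uc = 3 * 0.65697603
U = 1.9709

1.9709


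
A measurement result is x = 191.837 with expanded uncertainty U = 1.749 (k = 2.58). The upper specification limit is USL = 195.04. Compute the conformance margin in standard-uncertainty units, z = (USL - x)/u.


u = U / k = 1.749 / 2.58 = 0.67790698
margin = |USL - x| = |195.04 - 191.837| = 3.203
z = margin / u = 3.203 / 0.67790698
z = 4.7248

4.7248


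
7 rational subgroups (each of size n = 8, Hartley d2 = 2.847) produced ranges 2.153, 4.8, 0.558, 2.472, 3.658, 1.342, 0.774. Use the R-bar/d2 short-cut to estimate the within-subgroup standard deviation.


R_bar = (2.153 + 4.8 + 0.558 + 2.472 + 3.658 + 1.342 + 0.774) / 7
R_bar = 15.757 / 7 = 2.251
sigma_hat = R_bar / d2 = 2.251 / 2.847 = 0.7907

0.7907


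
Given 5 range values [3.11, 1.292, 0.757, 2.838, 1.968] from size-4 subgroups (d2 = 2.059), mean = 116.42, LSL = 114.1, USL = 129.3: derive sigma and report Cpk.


R_bar = (3.11 + 1.292 + 0.757 + 2.838 + 1.968) / 5 = 1.993
sigma = R_bar / d2 = 1.993 / 2.059 = 0.9679456
Cp = (USL - LSL)/(6*sigma) = (129.3 - 114.1)/(6*0.9679456) = 2.6172
Cpu = (129.3 - 116.42)/(3*0.9679456) = 4.4355
Cpl = (116.42 - 114.1)/(3*0.9679456) = 0.7989
Cpk = min(Cpu, Cpl) = 0.7989

0.7989


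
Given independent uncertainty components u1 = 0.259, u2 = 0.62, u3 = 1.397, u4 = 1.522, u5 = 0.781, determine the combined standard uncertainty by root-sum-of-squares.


uc = sqrt(0.259^2 + 0.62^2 + 1.397^2 + 1.522^2 + 0.781^2)
uc = sqrt(5.329535)
uc = 2.3086

2.3086


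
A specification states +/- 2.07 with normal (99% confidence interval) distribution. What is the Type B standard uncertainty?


u_B = half_width / 2.576
u_B = 2.07 / 2.576
u_B = 0.8036

0.8036


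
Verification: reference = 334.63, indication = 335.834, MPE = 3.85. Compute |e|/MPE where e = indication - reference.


e = indication - reference = 335.834 - 334.63 = 1.2040
|e| = 1.2040
ratio = |e| / MPE = 1.2040 / 3.85
ratio = 0.3127

0.3127


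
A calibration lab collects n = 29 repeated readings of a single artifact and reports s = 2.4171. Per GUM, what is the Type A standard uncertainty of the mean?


u_A = s / sqrt(n)
u_A = 2.4171 / sqrt(29)
u_A = 2.4171 / 5.3851648
u_A = 0.4488

0.4488


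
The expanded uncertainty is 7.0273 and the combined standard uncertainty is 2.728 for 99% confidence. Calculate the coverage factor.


k = U / uc
k = 7.0273 / 2.728
k = 2.576

2.576


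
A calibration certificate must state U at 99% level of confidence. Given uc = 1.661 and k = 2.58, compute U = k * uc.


U = k * uc
U = 2.58 * 1.661
U = 4.2854

4.2854


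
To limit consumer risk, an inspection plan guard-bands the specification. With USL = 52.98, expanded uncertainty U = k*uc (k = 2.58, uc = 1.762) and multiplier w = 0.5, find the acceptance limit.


U = k * uc = 2.58 * 1.762 = 4.54596
guard band g = w * U = 0.5 * 4.54596 = 2.27298
AL = USL - g = 52.98 - 2.27298
AL = 50.7070

50.7070


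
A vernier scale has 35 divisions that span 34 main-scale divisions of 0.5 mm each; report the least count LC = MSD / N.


LC = MSD / n_div
= 0.5 / 35
= 0.0143

0.0143


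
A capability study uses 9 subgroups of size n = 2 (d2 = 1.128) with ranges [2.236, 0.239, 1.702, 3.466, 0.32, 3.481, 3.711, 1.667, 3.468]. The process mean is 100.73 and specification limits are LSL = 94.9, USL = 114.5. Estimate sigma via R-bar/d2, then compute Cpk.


R_bar = (2.236 + 0.239 + 1.702 + 3.466 + 0.32 + 3.481 + 3.711 + 1.667 + 3.468) / 9 = 2.2544444
sigma = R_bar / d2 = 2.2544444 / 1.128 = 1.9986209
Cp = (USL - LSL)/(6*sigma) = (114.5 - 94.9)/(6*1.9986209) = 1.6345
Cpu = (114.5 - 100.73)/(3*1.9986209) = 2.2966
Cpl = (100.73 - 94.9)/(3*1.9986209) = 0.9723
Cpk = min(Cpu, Cpl) = 0.9723

0.9723


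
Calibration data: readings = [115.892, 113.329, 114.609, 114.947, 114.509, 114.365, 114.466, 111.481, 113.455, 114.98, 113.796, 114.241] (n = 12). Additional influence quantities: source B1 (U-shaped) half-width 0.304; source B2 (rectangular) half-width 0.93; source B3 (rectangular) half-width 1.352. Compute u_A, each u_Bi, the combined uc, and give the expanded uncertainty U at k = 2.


mean = (115.892 + 113.329 + 114.609 + 114.947 + 114.509 + 114.365 + 114.466 + 111.481 + 113.455 + 114.98 + 113.796 + 114.241) / 12 = 114.1725
s = sqrt(sum((x - mean)^2)/(n-1)) = 1.0976199
u_A = s / sqrt(n) = 1.0976199 / sqrt(12) = 0.31685557
u_B1 = 0.304 / sqrt(2) = 0.21496046
u_B2 = 0.93 / sqrt(3) = 0.53693575
u_B3 = 1.352 / sqrt(3) = 0.78057756
uc = sqrt(0.31685557^2 + 0.21496046^2 + 0.53693575^2 + 0.78057756^2) = 1.0218644
U = k * uc = 2 * 1.0218644
U = 2.0437

2.0437


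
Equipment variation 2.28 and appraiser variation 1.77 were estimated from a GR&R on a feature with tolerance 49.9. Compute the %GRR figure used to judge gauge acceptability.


GRR = sqrt(EV^2 + AV^2) = sqrt(2.28^2 + 1.77^2) = 2.8863991
%GRR = GRR / tol * 100 = 2.8863991 / 49.9 * 100
%GRR = 5.7844

5.7844


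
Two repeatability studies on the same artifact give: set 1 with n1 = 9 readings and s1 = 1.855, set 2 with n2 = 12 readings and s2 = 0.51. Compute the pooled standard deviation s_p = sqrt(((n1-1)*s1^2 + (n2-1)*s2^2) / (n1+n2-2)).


s_p = sqrt(((n1-1)*s1^2 + (n2-1)*s2^2) / (n1+n2-2))
numerator = (9-1)*1.855^2 + (12-1)*0.51^2 = 27.5282 + 2.8611 = 30.3893
denominator = 9 + 12 - 2 = 19
s_p^2 = 30.3893 / 19 = 1.5994368
s_p = sqrt(1.5994368) = 1.2647

1.2647


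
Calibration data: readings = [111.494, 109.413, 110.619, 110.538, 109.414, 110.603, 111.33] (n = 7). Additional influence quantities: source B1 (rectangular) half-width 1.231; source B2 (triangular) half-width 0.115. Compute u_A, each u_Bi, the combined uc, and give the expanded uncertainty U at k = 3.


mean = (111.494 + 109.413 + 110.619 + 110.538 + 109.414 + 110.603 + 111.33) / 7 = 110.4872857
s = sqrt(sum((x - mean)^2)/(n-1)) = 0.82289969
u_A = s / sqrt(n) = 0.82289969 / sqrt(7) = 0.31102685
u_B1 = 1.231 / sqrt(3) = 0.71071818
u_B2 = 0.115 / sqrt(6) = 0.046948553
uc = sqrt(0.31102685^2 + 0.71071818^2 + 0.046948553^2) = 0.77721438
U = k * uc = 3 * 0.77721438
U = 2.3316

2.3316


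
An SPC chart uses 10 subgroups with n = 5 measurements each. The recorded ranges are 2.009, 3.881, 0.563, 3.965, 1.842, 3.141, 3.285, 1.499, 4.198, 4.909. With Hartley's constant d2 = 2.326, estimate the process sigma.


R_bar = (2.009 + 3.881 + 0.563 + 3.965 + 1.842 + 3.141 + 3.285 + 1.499 + 4.198 + 4.909) / 10
R_bar = 29.292 / 10 = 2.9292
sigma_hat = R_bar / d2 = 2.9292 / 2.326 = 1.2593

1.2593


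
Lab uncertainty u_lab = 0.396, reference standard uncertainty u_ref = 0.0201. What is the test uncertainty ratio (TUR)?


TUR = u_lab / u_ref
= 0.396 / 0.0201
= 19.7015

19.7015


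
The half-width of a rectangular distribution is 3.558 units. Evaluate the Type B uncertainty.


u_B = half_width / sqrt(3)
u_B = 3.558 / 1.7320508
u_B = 2.0542

2.0542


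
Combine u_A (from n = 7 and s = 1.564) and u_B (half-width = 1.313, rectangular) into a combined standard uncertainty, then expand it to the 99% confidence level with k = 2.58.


u_A = s / sqrt(n) = 1.564 / sqrt(7) = 0.59113644
u_B = half_width / sqrt(3) = 1.313 / sqrt(3) = 0.7580609
uc = sqrt(u_A^2 + u_B^2) = sqrt(0.59113644^2 + 0.7580609^2) = 0.96130048
U = k * uc = 2.58 * 0.96130048
U = 2.4802

2.4802


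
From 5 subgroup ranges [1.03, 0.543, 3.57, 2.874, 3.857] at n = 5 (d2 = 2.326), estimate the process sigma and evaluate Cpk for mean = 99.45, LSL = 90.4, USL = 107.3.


R_bar = (1.03 + 0.543 + 3.57 + 2.874 + 3.857) / 5 = 2.3748
sigma = R_bar / d2 = 2.3748 / 2.326 = 1.0209802
Cp = (USL - LSL)/(6*sigma) = (107.3 - 90.4)/(6*1.0209802) = 2.7588
Cpu = (107.3 - 99.45)/(3*1.0209802) = 2.5629
Cpl = (99.45 - 90.4)/(3*1.0209802) = 2.9547
Cpk = min(Cpu, Cpl) = 2.5629

2.5629


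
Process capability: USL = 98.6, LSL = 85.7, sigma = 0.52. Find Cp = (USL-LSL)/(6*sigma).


Cp = (USL - LSL) / (6 * sigma)
= (98.6 - 85.7) / (6 * 0.52)
= 12.9000 / 3.1200
= 4.1346

4.1346


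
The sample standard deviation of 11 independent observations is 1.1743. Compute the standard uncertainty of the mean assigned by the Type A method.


u_A = s / sqrt(n)
u_A = 1.1743 / sqrt(11)
u_A = 1.1743 / 3.3166248
u_A = 0.3541

0.3541


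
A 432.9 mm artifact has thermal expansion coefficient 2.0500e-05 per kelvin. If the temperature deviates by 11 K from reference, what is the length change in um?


dL = L * alpha * dT
= 432.9 * 2.0500e-05 * 11
= 0.0976189 mm
dL_um = 0.0976189 * 1000 = 97.6189 um

97.6189


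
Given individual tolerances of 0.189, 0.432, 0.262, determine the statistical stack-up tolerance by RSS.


RSS = sqrt(0.189^2 + 0.432^2 + 0.262^2)
= sqrt(0.290989)
= 0.5394

0.5394


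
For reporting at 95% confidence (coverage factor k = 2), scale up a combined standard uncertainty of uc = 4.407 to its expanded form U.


U = k * uc
U = 2 * 4.407
U = 8.8140

8.8140


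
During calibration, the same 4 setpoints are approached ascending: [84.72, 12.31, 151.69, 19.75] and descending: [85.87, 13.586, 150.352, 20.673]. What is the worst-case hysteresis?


|84.72 - 85.87| = 1.1500
|12.31 - 13.586| = 1.2760
|151.69 - 150.352| = 1.3380
|19.75 - 20.673| = 0.9230
hysteresis = max(diffs) = 1.3380

1.3380


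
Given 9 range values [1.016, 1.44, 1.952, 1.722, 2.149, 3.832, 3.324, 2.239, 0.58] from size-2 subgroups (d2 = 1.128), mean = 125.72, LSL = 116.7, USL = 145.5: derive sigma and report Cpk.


R_bar = (1.016 + 1.44 + 1.952 + 1.722 + 2.149 + 3.832 + 3.324 + 2.239 + 0.58) / 9 = 2.0282222
sigma = R_bar / d2 = 2.0282222 / 1.128 = 1.7980693
Cp = (USL - LSL)/(6*sigma) = (145.5 - 116.7)/(6*1.7980693) = 2.6695
Cpu = (145.5 - 125.72)/(3*1.7980693) = 3.6669
Cpl = (125.72 - 116.7)/(3*1.7980693) = 1.6722
Cpk = min(Cpu, Cpl) = 1.6722

1.6722


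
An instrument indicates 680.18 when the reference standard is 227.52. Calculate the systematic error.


Systematic error = measured - true
= 680.18 - 227.52
= 452.6600

452.6600


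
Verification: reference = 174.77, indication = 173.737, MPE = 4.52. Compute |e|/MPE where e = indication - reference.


e = indication - reference = 173.737 - 174.77 = -1.0330
|e| = 1.0330
ratio = |e| / MPE = 1.0330 / 4.52
ratio = 0.2285

0.2285


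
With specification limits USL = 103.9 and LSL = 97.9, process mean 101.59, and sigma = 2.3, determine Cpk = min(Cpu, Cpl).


Cpu = (USL - mean) / (3*sigma) = (103.9 - 101.59) / (3*2.3) = 0.3348
Cpl = (mean - LSL) / (3*sigma) = (101.59 - 97.9) / (3*2.3) = 0.5348
Cpk = min(Cpu, Cpl) = 0.3348

0.3348


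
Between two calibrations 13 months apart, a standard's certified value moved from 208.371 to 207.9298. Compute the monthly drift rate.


rate = (v2 - v1) / months
= (207.9298 - 208.371) / 13
= -0.4412 / 13
= -0.0339

-0.0339


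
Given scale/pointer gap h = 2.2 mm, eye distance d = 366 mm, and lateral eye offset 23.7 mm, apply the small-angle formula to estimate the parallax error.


error = h * offset / d
= 2.2 * 23.7 / 366
= 0.1425

0.1425


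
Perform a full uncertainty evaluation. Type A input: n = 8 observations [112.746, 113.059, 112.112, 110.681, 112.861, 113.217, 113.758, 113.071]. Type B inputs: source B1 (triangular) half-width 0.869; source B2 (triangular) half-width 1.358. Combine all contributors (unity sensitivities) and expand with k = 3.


mean = (112.746 + 113.059 + 112.112 + 110.681 + 112.861 + 113.217 + 113.758 + 113.071) / 8 = 112.688125
s = sqrt(sum((x - mean)^2)/(n-1)) = 0.93367086
u_A = s / sqrt(n) = 0.93367086 / sqrt(8) = 0.3301025
u_B1 = 0.869 / sqrt(6) = 0.35476776
u_B2 = 1.358 / sqrt(6) = 0.55440118
uc = sqrt(0.3301025^2 + 0.35476776^2 + 0.55440118^2) = 0.7363345
U = k * uc = 3 * 0.7363345
U = 2.2090

2.2090


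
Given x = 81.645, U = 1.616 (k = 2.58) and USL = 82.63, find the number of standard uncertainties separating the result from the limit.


u = U / k = 1.616 / 2.58 = 0.62635659
margin = |USL - x| = |82.63 - 81.645| = 0.985
z = margin / u = 0.985 / 0.62635659
z = 1.5726

1.5726


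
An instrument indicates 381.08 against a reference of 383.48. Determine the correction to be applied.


Correction = standard - reading
= 383.48 - 381.08
= 2.4000

2.4000


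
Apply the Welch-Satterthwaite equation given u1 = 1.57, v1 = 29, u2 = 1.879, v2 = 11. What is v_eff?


uc = sqrt(u1^2 + u2^2) = sqrt(1.57^2 + 1.879^2) = 2.4485794
v_eff = uc^4 / (u1^4/v1 + u2^4/v2)
= 2.4485794^4 / (1.57^4/29 + 1.879^4/11)
= 35.946513 / 1.3427285
v_eff = 26.7712

26.7712


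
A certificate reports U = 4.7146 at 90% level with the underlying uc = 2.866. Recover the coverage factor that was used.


k = U / uc
k = 4.7146 / 2.866
k = 1.645

1.645


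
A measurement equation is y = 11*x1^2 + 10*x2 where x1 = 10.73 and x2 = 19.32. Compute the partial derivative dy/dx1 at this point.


y = 11*x1^2 + 10*x2
dy/dx1 = 2*11*x1
Evaluate at x1 = 10.73: c1 = 22 * 10.73
c1 = 236.0600

236.0600


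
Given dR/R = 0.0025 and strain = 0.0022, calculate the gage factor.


GF = (dR/R) / epsilon
= 0.0025 / 0.0022
= 1.1364

1.1364


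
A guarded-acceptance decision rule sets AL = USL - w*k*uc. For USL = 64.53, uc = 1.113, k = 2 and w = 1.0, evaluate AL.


U = k * uc = 2 * 1.113 = 2.226
guard band g = w * U = 1.0 * 2.226 = 2.226
AL = USL - g = 64.53 - 2.226
AL = 62.3040

62.3040


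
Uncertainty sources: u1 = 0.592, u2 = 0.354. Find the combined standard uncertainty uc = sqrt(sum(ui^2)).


uc = sqrt(0.592^2 + 0.354^2)
uc = sqrt(0.47578)
uc = 0.6898

0.6898


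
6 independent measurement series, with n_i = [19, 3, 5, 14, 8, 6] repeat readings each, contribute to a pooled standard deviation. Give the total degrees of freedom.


nu = sum_i (n_i - 1)
nu = ((19 - 1) + (3 - 1) + (5 - 1) + (14 - 1) + (8 - 1) + (6 - 1))
nu = 18 + 2 + 4 + 13 + 7 + 5
nu = 49

49


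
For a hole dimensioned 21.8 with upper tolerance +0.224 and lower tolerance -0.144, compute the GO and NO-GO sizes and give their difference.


GO = nominal - lower_tol (smallest hole = maximum material condition)
GO = 21.8 - 0.144 = 21.656
NO-GO = nominal + upper_tol (largest hole = least material condition)
NO-GO = 21.8 + 0.224 = 22.024
spread = NO-GO - GO = 22.024 - 21.656 = 0.3680

0.3680


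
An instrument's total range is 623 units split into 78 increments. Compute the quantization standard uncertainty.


resolution = range / divisions
resolution = 623 / 78 = 7.9871795
u_res = resolution / (2*sqrt(3))
u_res = 7.9871795 / 3.4641016
u_res = 2.3057

2.3057


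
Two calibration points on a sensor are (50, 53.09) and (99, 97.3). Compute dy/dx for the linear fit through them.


slope = (y2 - y1) / (x2 - x1)
= (97.3 - 53.09) / (99 - 50)
= 44.2100 / 49
= 0.9022

0.9022


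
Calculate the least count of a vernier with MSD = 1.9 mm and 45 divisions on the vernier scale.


LC = MSD / n_div
= 1.9 / 45
= 0.0422

0.0422


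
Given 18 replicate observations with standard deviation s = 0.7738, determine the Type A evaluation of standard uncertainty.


u_A = s / sqrt(n)
u_A = 0.7738 / sqrt(18)
u_A = 0.7738 / 4.2426407
u_A = 0.1824

0.1824


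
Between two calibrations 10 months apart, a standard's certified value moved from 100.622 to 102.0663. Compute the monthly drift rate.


rate = (v2 - v1) / months
= (102.0663 - 100.622) / 10
= 1.4443 / 10
= 0.1444

0.1444


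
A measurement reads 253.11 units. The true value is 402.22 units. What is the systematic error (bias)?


Systematic error = measured - true
= 253.11 - 402.22
= -149.1100

-149.1100


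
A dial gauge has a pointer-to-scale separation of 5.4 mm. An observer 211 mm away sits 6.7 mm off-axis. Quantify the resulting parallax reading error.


error = h * offset / d
= 5.4 * 6.7 / 211
= 0.1715

0.1715
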